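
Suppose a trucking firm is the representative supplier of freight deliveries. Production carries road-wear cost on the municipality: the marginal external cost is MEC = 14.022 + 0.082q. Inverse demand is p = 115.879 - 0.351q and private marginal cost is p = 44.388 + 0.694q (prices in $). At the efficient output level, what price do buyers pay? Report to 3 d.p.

Social marginal cost = private MC + MEC = 58.410 + 0.776q.
Set SMC = demand: 58.410 + 0.776q = 115.879 - 0.351q → q* = 50.9929.
Consumer price on the demand curve at q*: 115.879 − 0.351×50.9929 = 97.9805.

P = $97.980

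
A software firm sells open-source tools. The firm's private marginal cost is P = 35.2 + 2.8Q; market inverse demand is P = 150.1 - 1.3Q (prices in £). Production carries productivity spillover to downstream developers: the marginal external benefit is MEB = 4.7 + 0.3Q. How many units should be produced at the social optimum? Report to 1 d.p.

Social marginal cost = private MC − MEB = 30.5 + 2.5Q.
Set SMC = demand: 30.5 + 2.5Q = 150.1 - 1.3Q → Q* = 31.4737.

Q* = 31.5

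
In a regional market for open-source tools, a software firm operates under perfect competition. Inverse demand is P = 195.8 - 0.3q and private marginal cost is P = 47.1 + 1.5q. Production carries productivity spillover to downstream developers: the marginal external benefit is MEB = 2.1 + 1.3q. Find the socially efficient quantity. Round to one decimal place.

Social marginal cost = private MC − MEB = 45.0 + 0.2q.
Set SMC = demand: 45.0 + 0.2q = 195.8 - 0.3q → q* = 301.6000.

q* = 301.6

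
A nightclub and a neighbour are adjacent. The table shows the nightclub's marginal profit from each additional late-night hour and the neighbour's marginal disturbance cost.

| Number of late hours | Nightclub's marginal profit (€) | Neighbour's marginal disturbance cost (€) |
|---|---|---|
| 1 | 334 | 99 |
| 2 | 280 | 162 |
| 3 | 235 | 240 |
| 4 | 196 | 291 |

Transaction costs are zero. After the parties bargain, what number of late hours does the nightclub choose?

2

Bargaining reaches the level where marginal profit last exceeds marginal disturbance cost.
That holds through level 2 (280 ≥ 162) but not at 3 (235 < 240).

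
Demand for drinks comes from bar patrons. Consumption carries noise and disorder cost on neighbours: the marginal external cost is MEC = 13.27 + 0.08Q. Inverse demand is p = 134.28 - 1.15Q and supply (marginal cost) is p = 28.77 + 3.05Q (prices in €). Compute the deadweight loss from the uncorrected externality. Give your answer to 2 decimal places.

Market equilibrium (private): 28.77 + 3.05Q = 134.28 - 1.15Q → Q_m = 25.1214.
Social marginal benefit = demand − MEC = 121.01 - 1.23Q.
Set SMB = MC: 121.01 - 1.23Q = 28.77 + 3.05Q → Q* = 21.5514.
Between Q* and Q_m the wedge MC − SMB runs linearly from 0 to MEC(Q_m), so the loss is a triangle.
DWL = ½ × 3.5700 × 15.2797 = 27.2743.

DWL = €27.27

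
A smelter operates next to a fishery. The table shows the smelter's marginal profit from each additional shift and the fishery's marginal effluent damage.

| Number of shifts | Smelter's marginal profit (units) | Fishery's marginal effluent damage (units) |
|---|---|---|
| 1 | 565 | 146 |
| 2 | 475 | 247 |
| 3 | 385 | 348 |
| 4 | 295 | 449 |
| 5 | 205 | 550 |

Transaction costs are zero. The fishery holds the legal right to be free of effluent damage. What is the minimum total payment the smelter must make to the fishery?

Efficient level: marginal profit ≥ marginal effluent damage through level 3, so k* = 3.
With the fishery holding the right, the smelter must at least compensate total damage at k*: 146 + 247 + 348 = 741.

741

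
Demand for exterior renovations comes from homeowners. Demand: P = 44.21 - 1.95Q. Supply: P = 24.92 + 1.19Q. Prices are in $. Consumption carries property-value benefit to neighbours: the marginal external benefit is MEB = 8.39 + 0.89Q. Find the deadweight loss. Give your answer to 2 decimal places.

Market equilibrium (private): 24.92 + 1.19Q = 44.21 - 1.95Q → Q_m = 6.1433.
Social marginal benefit = demand + MEB = 52.60 - 1.06Q.
Set SMB = MC: 52.60 - 1.06Q = 24.92 + 1.19Q → Q* = 12.3022.
Between Q* and Q_m the wedge SMB − MC runs linearly from 0 to MEB(Q_m), so the loss is a triangle.
DWL = ½ × 6.1589 × 13.8575 = 42.6735.

DWL = $42.67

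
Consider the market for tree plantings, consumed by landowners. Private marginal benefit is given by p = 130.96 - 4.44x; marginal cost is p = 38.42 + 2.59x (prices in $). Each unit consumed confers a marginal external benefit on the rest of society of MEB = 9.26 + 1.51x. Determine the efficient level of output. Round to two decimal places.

x* = 18.44

Social marginal benefit = demand + MEB = 140.22 - 2.93x.
Set SMB = MC: 140.22 - 2.93x = 38.42 + 2.59x → x* = 18.4420.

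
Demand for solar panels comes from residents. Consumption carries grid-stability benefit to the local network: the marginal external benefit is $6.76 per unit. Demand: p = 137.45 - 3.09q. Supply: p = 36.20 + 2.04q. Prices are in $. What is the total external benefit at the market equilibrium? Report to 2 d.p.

$133.42

Market equilibrium (private): 36.20 + 2.04q = 137.45 - 3.09q → q_m = 19.7368.
Total external benefit = MEB × q_m = 6.76 × 19.7368 = 133.4208.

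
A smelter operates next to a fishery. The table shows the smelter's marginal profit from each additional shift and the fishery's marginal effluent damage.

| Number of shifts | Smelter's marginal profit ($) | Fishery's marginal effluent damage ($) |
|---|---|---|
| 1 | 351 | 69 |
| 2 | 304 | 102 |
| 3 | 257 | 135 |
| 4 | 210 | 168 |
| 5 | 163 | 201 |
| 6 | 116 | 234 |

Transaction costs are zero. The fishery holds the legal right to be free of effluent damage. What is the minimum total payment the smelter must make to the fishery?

$474

Efficient level: marginal profit ≥ marginal effluent damage through level 4, so k* = 4.
With the fishery holding the right, the smelter must at least compensate total damage at k*: 69 + 102 + 135 + 168 = 474.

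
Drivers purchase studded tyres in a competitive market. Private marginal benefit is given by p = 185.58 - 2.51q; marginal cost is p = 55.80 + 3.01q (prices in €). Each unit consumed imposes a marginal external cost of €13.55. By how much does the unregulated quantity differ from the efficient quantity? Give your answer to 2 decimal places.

2.45 units

Market equilibrium (private): 55.80 + 3.01q = 185.58 - 2.51q → q_m = 23.5109.
Social marginal benefit = demand − MEC = 172.03 - 2.51q.
Set SMB = MC: 172.03 - 2.51q = 55.80 + 3.01q → q* = 21.0562.
Gap = |23.5109 − 21.0562| = 2.4547.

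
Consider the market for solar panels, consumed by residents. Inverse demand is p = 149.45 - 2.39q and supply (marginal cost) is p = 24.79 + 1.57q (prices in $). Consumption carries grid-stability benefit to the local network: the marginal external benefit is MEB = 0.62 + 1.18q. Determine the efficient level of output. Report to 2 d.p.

Social marginal benefit = demand + MEB = 150.07 - 1.21q.
Set SMB = MC: 150.07 - 1.21q = 24.79 + 1.57q → q* = 45.0647.

q* = 45.06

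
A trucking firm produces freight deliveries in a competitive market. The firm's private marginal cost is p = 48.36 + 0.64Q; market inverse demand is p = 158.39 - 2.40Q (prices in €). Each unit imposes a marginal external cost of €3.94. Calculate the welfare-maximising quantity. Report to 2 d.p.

Q* = 34.90

Social marginal cost = private MC + MEC = 52.30 + 0.64Q.
Set SMC = demand: 52.30 + 0.64Q = 158.39 - 2.40Q → Q* = 34.8980.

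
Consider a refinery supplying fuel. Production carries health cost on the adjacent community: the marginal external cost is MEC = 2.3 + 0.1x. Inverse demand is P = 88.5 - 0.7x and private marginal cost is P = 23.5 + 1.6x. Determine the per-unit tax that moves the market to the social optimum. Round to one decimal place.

Social marginal cost = private MC + MEC = 25.8 + 1.7x.
Set SMC = demand: 25.8 + 1.7x = 88.5 - 0.7x → x* = 26.1250.
The Pigouvian tax equals MEC at x*: 2.3 + 0.1×26.1250 = 4.9125.

tax = 4.9 per unit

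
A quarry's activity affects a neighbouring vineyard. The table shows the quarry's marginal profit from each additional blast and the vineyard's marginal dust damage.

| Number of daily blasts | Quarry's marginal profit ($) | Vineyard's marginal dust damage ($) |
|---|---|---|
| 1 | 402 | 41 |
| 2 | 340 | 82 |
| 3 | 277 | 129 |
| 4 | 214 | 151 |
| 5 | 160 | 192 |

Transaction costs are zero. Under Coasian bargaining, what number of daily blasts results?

4

Bargaining reaches the level where marginal profit last exceeds marginal dust damage.
That holds through level 4 (214 ≥ 151) but not at 5 (160 < 192).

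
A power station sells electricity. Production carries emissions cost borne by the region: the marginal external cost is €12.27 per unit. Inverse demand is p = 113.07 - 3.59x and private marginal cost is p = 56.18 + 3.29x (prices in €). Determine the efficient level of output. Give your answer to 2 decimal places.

x* = 6.49

Social marginal cost = private MC + MEC = 68.45 + 3.29x.
Set SMC = demand: 68.45 + 3.29x = 113.07 - 3.59x → x* = 6.4855.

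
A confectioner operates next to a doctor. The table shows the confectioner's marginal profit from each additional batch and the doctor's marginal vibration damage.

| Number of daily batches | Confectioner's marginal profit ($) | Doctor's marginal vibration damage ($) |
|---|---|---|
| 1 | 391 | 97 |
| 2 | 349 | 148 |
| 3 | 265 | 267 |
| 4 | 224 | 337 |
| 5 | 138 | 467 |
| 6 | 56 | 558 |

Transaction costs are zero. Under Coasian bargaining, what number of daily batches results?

Bargaining reaches the level where marginal profit last exceeds marginal vibration damage.
That holds through level 2 (349 ≥ 148) but not at 3 (265 < 267).

2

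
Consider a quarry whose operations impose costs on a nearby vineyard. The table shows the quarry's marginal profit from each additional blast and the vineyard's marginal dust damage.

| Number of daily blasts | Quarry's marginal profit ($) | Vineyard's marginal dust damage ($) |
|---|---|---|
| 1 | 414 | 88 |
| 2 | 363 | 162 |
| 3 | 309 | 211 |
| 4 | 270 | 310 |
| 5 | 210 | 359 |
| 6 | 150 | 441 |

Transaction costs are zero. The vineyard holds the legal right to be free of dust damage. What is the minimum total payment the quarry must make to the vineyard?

$461

Efficient level: marginal profit ≥ marginal dust damage through level 3, so k* = 3.
With the vineyard holding the right, the quarry must at least compensate total damage at k*: 88 + 162 + 211 = 461.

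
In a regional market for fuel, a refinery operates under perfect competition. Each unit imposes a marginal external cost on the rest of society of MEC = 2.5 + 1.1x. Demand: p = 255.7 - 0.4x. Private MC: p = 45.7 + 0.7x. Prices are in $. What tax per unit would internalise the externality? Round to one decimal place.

Social marginal cost = private MC + MEC = 48.2 + 1.8x.
Set SMC = demand: 48.2 + 1.8x = 255.7 - 0.4x → x* = 94.3182.
The Pigouvian tax equals MEC at x*: 2.5 + 1.1×94.3182 = 106.2500.

tax = $106.3 per unit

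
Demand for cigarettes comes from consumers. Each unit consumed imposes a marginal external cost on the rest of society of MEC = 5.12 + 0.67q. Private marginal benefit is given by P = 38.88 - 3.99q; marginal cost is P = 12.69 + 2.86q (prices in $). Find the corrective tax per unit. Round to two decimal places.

tax = $7.00 per unit

Social marginal benefit = demand − MEC = 33.76 - 4.66q.
Set SMB = MC: 33.76 - 4.66q = 12.69 + 2.86q → q* = 2.8019.
The Pigouvian tax equals MEC at q*: 5.12 + 0.67×2.8019 = 6.9973.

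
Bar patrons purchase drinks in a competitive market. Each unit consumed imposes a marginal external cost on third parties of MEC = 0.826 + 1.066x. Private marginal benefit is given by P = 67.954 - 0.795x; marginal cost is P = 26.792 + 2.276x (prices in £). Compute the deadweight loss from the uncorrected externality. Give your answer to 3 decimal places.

DWL = £27.609

Market equilibrium (private): 26.792 + 2.276x = 67.954 - 0.795x → x_m = 13.4035.
Social marginal benefit = demand − MEC = 67.128 - 1.861x.
Set SMB = MC: 67.128 - 1.861x = 26.792 + 2.276x → x* = 9.7501.
Between x* and x_m the wedge MC − SMB runs linearly from 0 to MEC(x_m), so the loss is a triangle.
DWL = ½ × 3.6534 × 15.1141 = 27.6089.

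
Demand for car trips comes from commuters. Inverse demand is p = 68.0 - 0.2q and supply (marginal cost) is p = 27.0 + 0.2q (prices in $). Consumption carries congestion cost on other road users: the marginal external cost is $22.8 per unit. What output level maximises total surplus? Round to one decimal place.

Social marginal benefit = demand − MEC = 45.2 - 0.2q.
Set SMB = MC: 45.2 - 0.2q = 27.0 + 0.2q → q* = 45.5000.

q* = 45.5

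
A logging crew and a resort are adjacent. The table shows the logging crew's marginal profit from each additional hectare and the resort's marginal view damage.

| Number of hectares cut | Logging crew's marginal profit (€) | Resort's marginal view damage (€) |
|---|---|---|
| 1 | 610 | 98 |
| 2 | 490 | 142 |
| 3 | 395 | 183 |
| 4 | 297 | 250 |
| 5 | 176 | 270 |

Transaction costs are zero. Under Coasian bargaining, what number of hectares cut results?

4

Bargaining reaches the level where marginal profit last exceeds marginal view damage.
That holds through level 4 (297 ≥ 250) but not at 5 (176 < 270).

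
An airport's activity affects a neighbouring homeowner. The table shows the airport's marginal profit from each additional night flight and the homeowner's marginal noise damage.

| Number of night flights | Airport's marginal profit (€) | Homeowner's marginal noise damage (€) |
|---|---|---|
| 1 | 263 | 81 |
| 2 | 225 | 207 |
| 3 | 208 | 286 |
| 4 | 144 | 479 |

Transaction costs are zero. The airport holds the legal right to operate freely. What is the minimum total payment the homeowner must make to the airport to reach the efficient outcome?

Left alone the airport would choose level 4 (marginal profit stays positive).
Efficient level: k* = 2 (marginal profit ≥ marginal noise damage through 2).
The homeowner must at least cover the airport's forgone profit from cutting 4→2: 208 + 144 = 352.

€352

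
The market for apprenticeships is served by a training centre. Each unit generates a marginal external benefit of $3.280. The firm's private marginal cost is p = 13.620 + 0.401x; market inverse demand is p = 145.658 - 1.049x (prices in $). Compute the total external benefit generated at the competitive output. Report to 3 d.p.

Market equilibrium (private): 13.620 + 0.401x = 145.658 - 1.049x → x_m = 91.0607.
Total external benefit = MEB × x_m = 3.280 × 91.0607 = 298.6791.

$298.679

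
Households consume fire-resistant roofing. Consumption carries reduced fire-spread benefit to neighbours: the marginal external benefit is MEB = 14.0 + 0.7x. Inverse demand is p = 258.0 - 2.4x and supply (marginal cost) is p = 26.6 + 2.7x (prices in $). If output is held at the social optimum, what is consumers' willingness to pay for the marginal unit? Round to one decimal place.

P = $124.1

Social marginal benefit = demand + MEB = 272.0 - 1.7x.
Set SMB = MC: 272.0 - 1.7x = 26.6 + 2.7x → x* = 55.7727.
Consumer price on the demand curve at x*: 258.0 − 2.4×55.7727 = 124.1455.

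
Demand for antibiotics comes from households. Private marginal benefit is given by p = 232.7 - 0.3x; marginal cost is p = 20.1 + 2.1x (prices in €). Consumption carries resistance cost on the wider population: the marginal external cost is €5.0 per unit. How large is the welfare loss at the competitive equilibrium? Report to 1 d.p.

Market equilibrium (private): 20.1 + 2.1x = 232.7 - 0.3x → x_m = 88.5833.
Social marginal benefit = demand − MEC = 227.7 - 0.3x.
Set SMB = MC: 227.7 - 0.3x = 20.1 + 2.1x → x* = 86.5000.
The loss is the area between SMB and MC from x* to x_m; with linear curves that's a triangle of height MEC(x_m).
DWL = ½ × 2.0833 × 5.0000 = 5.2083.

DWL = €5.2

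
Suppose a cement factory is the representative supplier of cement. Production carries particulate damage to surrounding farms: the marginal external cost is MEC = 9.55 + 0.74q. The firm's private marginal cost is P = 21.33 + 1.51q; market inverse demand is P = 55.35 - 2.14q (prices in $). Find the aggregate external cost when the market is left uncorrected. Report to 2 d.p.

$121.15

Market equilibrium (private): 21.33 + 1.51q = 55.35 - 2.14q → q_m = 9.3205.
Total external cost = ∫₀^{q_m} (9.55 + 0.74q) dq = 9.55×9.3205 + ½×0.74×9.3205² = 121.1533.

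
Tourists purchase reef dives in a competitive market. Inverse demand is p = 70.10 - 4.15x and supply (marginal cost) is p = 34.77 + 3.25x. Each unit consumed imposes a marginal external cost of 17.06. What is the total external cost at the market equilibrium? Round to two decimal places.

81.45

Market equilibrium (private): 34.77 + 3.25x = 70.10 - 4.15x → x_m = 4.7743.
Total external cost = MEC × x_m = 17.06 × 4.7743 = 81.4496.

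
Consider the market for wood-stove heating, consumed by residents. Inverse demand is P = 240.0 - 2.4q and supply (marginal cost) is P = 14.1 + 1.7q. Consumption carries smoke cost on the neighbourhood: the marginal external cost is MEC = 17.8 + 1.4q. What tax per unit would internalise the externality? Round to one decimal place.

Social marginal benefit = demand − MEC = 222.2 - 3.8q.
Set SMB = MC: 222.2 - 3.8q = 14.1 + 1.7q → q* = 37.8364.
The Pigouvian tax equals MEC at q*: 17.8 + 1.4×37.8364 = 70.7710.

tax = 70.8 per unit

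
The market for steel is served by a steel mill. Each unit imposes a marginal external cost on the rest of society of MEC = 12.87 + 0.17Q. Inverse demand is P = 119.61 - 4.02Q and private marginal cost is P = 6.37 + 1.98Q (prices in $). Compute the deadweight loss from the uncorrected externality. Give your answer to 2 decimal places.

Market equilibrium (private): 6.37 + 1.98Q = 119.61 - 4.02Q → Q_m = 18.8733.
Social marginal cost = private MC + MEC = 19.24 + 2.15Q.
Set SMC = demand: 19.24 + 2.15Q = 119.61 - 4.02Q → Q* = 16.2674.
Between Q* and Q_m the wedge SMC − demand runs linearly from 0 to MEC(Q_m), so the loss is a triangle.
DWL = ½ × 2.6059 × 16.0785 = 20.9495.

DWL = $20.95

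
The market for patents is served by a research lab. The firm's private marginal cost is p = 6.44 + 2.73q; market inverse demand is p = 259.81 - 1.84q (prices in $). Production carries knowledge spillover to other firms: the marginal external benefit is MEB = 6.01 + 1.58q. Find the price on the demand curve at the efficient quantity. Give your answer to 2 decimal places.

Social marginal cost = private MC − MEB = 0.43 + 1.15q.
Set SMC = demand: 0.43 + 1.15q = 259.81 - 1.84q → q* = 86.7492.
Consumer price on the demand curve at q*: 259.81 − 1.84×86.7492 = 100.1915.

P = $100.19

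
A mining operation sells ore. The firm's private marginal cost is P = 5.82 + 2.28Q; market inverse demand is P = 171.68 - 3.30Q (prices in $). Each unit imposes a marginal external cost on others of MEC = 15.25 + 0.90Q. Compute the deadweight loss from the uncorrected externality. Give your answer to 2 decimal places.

Market equilibrium (private): 5.82 + 2.28Q = 171.68 - 3.30Q → Q_m = 29.7240.
Social marginal cost = private MC + MEC = 21.07 + 3.18Q.
Set SMC = demand: 21.07 + 3.18Q = 171.68 - 3.30Q → Q* = 23.2423.
The welfare-loss triangle has base |Q_m − Q*| and height MEC(Q_m) (the vertical gap between SMC and demand is zero at Q* and MEC at Q_m).
DWL = ½ × 6.4817 × 42.0016 = 136.1209.

DWL = $136.12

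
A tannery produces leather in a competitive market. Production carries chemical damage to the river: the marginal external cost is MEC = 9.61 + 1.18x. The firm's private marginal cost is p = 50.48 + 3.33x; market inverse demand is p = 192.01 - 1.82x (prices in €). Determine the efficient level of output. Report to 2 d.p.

x* = 20.84

Social marginal cost = private MC + MEC = 60.09 + 4.51x.
Set SMC = demand: 60.09 + 4.51x = 192.01 - 1.82x → x* = 20.8404.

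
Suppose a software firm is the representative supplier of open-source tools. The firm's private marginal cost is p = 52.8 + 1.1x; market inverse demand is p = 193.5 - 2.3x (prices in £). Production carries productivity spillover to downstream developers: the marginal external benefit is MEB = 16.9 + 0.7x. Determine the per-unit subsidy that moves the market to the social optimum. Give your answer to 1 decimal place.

subsidy = £57.8 per unit

Social marginal cost = private MC − MEB = 35.9 + 0.4x.
Set SMC = demand: 35.9 + 0.4x = 193.5 - 2.3x → x* = 58.3704.
The Pigouvian subsidy equals MEB at x*: 16.9 + 0.7×58.3704 = 57.7593.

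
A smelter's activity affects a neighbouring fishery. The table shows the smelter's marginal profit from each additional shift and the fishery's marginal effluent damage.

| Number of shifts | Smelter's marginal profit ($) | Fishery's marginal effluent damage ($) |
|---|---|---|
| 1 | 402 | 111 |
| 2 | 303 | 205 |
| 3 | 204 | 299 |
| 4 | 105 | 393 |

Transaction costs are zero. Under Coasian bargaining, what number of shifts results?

Bargaining reaches the level where marginal profit last exceeds marginal effluent damage.
That holds through level 2 (303 ≥ 205) but not at 3 (204 < 299).

2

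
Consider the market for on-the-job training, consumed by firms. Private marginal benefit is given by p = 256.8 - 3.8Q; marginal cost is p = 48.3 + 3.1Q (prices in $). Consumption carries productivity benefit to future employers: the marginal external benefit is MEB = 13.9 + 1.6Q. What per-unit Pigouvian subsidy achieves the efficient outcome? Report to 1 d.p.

subsidy = $81.0 per unit

Social marginal benefit = demand + MEB = 270.7 - 2.2Q.
Set SMB = MC: 270.7 - 2.2Q = 48.3 + 3.1Q → Q* = 41.9623.
The Pigouvian subsidy equals MEB at Q*: 13.9 + 1.6×41.9623 = 81.0397.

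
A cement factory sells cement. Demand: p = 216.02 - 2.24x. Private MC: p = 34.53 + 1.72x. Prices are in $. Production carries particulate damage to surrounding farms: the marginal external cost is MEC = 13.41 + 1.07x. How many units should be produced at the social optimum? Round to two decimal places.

Social marginal cost = private MC + MEC = 47.94 + 2.79x.
Set SMC = demand: 47.94 + 2.79x = 216.02 - 2.24x → x* = 33.4155.

x* = 33.42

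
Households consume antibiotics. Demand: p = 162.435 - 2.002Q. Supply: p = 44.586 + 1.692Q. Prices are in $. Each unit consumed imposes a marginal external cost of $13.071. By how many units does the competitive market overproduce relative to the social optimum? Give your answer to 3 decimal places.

3.538 units

Market equilibrium (private): 44.586 + 1.692Q = 162.435 - 2.002Q → Q_m = 31.9028.
Social marginal benefit = demand − MEC = 149.364 - 2.002Q.
Set SMB = MC: 149.364 - 2.002Q = 44.586 + 1.692Q → Q* = 28.3644.
Gap = |31.9028 − 28.3644| = 3.5384.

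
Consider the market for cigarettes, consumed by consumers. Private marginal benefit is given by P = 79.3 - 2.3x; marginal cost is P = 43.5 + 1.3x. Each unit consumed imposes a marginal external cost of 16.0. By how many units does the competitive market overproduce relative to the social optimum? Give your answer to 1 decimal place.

Market equilibrium (private): 43.5 + 1.3x = 79.3 - 2.3x → x_m = 9.9444.
Social marginal benefit = demand − MEC = 63.3 - 2.3x.
Set SMB = MC: 63.3 - 2.3x = 43.5 + 1.3x → x* = 5.5000.
Gap = |9.9444 − 5.5000| = 4.4444.

4.4 units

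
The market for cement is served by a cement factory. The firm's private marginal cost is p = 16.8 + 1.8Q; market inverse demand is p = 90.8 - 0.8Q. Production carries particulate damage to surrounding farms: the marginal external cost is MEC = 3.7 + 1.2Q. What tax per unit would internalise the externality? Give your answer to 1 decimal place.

tax = 25.9 per unit

Social marginal cost = private MC + MEC = 20.5 + 3.0Q.
Set SMC = demand: 20.5 + 3.0Q = 90.8 - 0.8Q → Q* = 18.5000.
The Pigouvian tax equals MEC at Q*: 3.7 + 1.2×18.5000 = 25.9000.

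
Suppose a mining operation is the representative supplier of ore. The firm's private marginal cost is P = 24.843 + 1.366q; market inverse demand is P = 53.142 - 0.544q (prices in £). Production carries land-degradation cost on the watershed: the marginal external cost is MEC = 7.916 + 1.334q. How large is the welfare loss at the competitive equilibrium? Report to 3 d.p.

DWL = £118.099

Market equilibrium (private): 24.843 + 1.366q = 53.142 - 0.544q → q_m = 14.8162.
Social marginal cost = private MC + MEC = 32.759 + 2.700q.
Set SMC = demand: 32.759 + 2.700q = 53.142 - 0.544q → q* = 6.2833.
Between q* and q_m the wedge SMC − demand runs linearly from 0 to MEC(q_m), so the loss is a triangle.
DWL = ½ × 8.5329 × 27.6809 = 118.0992.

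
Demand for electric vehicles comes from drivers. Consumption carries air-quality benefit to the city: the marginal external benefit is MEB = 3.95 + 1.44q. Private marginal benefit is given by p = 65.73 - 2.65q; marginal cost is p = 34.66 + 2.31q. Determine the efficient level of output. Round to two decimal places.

Social marginal benefit = demand + MEB = 69.68 - 1.21q.
Set SMB = MC: 69.68 - 1.21q = 34.66 + 2.31q → q* = 9.9489.

q* = 9.95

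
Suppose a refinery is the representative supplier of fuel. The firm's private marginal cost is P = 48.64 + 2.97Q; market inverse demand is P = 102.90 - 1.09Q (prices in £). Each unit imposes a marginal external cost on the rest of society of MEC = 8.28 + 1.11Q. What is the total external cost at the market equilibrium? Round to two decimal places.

£209.79

Market equilibrium (private): 48.64 + 2.97Q = 102.90 - 1.09Q → Q_m = 13.3645.
Total external cost = ∫₀^{Q_m} (8.28 + 1.11Q) dQ = 8.28×13.3645 + ½×1.11×13.3645² = 209.7865.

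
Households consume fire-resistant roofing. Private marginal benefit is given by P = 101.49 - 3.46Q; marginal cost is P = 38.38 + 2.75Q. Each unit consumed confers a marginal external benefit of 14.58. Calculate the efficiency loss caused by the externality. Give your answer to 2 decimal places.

DWL = 17.12

Market equilibrium (private): 38.38 + 2.75Q = 101.49 - 3.46Q → Q_m = 10.1626.
Social marginal benefit = demand + MEB = 116.07 - 3.46Q.
Set SMB = MC: 116.07 - 3.46Q = 38.38 + 2.75Q → Q* = 12.5105.
Between Q* and Q_m the wedge SMB − MC runs linearly from 0 to MEB(Q_m), so the loss is a triangle.
DWL = ½ × 2.3479 × 14.5800 = 17.1162.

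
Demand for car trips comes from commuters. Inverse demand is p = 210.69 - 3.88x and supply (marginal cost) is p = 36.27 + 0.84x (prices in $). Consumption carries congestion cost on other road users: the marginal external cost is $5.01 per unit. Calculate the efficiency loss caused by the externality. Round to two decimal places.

DWL = $2.66

Market equilibrium (private): 36.27 + 0.84x = 210.69 - 3.88x → x_m = 36.9534.
Social marginal benefit = demand − MEC = 205.68 - 3.88x.
Set SMB = MC: 205.68 - 3.88x = 36.27 + 0.84x → x* = 35.8919.
The welfare-loss triangle has base |x_m − x*| and height MEC(x_m) (the vertical gap between SMB and MC is zero at x* and MEC at x_m).
DWL = ½ × 1.0615 × 5.0100 = 2.6591.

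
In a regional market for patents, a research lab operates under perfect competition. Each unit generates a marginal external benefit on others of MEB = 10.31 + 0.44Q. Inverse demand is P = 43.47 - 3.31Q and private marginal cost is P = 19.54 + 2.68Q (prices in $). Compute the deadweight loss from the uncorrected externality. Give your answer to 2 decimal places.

Market equilibrium (private): 19.54 + 2.68Q = 43.47 - 3.31Q → Q_m = 3.9950.
Social marginal cost = private MC − MEB = 9.23 + 2.24Q.
Set SMC = demand: 9.23 + 2.24Q = 43.47 - 3.31Q → Q* = 6.1694.
The loss is the area between SMC and demand from Q* to Q_m; with linear curves that's a triangle of height MEB(Q_m).
DWL = ½ × 2.1744 × 12.0678 = 13.1201.

DWL = $13.12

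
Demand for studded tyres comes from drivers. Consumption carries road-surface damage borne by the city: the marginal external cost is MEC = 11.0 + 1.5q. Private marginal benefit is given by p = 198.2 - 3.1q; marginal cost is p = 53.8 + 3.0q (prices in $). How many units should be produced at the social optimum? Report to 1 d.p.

q* = 17.6

Social marginal benefit = demand − MEC = 187.2 - 4.6q.
Set SMB = MC: 187.2 - 4.6q = 53.8 + 3.0q → q* = 17.5526.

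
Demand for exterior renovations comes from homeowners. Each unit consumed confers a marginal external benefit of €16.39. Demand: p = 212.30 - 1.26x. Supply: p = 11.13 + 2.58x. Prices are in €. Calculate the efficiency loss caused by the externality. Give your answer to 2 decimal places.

DWL = €34.98

Market equilibrium (private): 11.13 + 2.58x = 212.30 - 1.26x → x_m = 52.3880.
Social marginal benefit = demand + MEB = 228.69 - 1.26x.
Set SMB = MC: 228.69 - 1.26x = 11.13 + 2.58x → x* = 56.6563.
Between x* and x_m the wedge SMB − MC runs linearly from 0 to MEB(x_m), so the loss is a triangle.
DWL = ½ × 4.2683 × 16.3900 = 34.9787.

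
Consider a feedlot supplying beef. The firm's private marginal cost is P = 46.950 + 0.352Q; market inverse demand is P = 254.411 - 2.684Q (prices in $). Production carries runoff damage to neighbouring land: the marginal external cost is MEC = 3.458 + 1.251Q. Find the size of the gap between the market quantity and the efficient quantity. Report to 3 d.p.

Market equilibrium (private): 46.950 + 0.352Q = 254.411 - 2.684Q → Q_m = 68.3337.
Social marginal cost = private MC + MEC = 50.408 + 1.603Q.
Set SMC = demand: 50.408 + 1.603Q = 254.411 - 2.684Q → Q* = 47.5864.
Gap = |68.3337 − 47.5864| = 20.7473.

20.747 units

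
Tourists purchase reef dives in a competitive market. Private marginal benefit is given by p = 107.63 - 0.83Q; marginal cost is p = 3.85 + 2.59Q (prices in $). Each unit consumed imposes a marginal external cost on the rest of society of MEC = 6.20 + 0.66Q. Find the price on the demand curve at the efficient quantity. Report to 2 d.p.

P = $87.78

Social marginal benefit = demand − MEC = 101.43 - 1.49Q.
Set SMB = MC: 101.43 - 1.49Q = 3.85 + 2.59Q → Q* = 23.9167.
Consumer price on the demand curve at Q*: 107.63 − 0.83×23.9167 = 87.7791.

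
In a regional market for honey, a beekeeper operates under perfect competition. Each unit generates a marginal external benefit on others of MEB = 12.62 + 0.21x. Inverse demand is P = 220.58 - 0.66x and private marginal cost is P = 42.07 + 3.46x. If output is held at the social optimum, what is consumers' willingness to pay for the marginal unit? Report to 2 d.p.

Social marginal cost = private MC − MEB = 29.45 + 3.25x.
Set SMC = demand: 29.45 + 3.25x = 220.58 - 0.66x → x* = 48.8824.
Consumer price on the demand curve at x*: 220.58 − 0.66×48.8824 = 188.3176.

P = 188.32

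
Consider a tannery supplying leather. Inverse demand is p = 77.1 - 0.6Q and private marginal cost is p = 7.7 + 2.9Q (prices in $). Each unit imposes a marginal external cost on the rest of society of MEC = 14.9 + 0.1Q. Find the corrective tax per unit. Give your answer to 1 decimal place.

tax = $16.4 per unit

Social marginal cost = private MC + MEC = 22.6 + 3.0Q.
Set SMC = demand: 22.6 + 3.0Q = 77.1 - 0.6Q → Q* = 15.1389.
The Pigouvian tax equals MEC at Q*: 14.9 + 0.1×15.1389 = 16.4139.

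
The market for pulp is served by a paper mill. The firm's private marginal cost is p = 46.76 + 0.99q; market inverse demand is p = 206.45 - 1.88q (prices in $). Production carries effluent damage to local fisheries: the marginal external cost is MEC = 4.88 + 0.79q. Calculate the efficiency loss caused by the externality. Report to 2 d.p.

DWL = $325.82

Market equilibrium (private): 46.76 + 0.99q = 206.45 - 1.88q → q_m = 55.6411.
Social marginal cost = private MC + MEC = 51.64 + 1.78q.
Set SMC = demand: 51.64 + 1.78q = 206.45 - 1.88q → q* = 42.2978.
Between q* and q_m the wedge SMC − demand runs linearly from 0 to MEC(q_m), so the loss is a triangle.
DWL = ½ × 13.3433 × 48.8365 = 325.8200.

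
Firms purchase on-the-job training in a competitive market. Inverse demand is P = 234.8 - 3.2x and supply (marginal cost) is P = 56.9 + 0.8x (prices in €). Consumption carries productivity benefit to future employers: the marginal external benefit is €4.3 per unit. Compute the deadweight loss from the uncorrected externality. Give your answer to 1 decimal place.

DWL = €2.3

Market equilibrium (private): 56.9 + 0.8x = 234.8 - 3.2x → x_m = 44.4750.
Social marginal benefit = demand + MEB = 239.1 - 3.2x.
Set SMB = MC: 239.1 - 3.2x = 56.9 + 0.8x → x* = 45.5500.
Between x* and x_m the wedge SMB − MC runs linearly from 0 to MEB(x_m), so the loss is a triangle.
DWL = ½ × 1.0750 × 4.3000 = 2.3113.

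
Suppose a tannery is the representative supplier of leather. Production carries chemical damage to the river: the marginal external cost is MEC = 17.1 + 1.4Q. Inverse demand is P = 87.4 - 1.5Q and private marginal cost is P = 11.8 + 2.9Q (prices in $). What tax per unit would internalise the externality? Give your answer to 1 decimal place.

Social marginal cost = private MC + MEC = 28.9 + 4.3Q.
Set SMC = demand: 28.9 + 4.3Q = 87.4 - 1.5Q → Q* = 10.0862.
The Pigouvian tax equals MEC at Q*: 17.1 + 1.4×10.0862 = 31.2207.

tax = $31.2 per unit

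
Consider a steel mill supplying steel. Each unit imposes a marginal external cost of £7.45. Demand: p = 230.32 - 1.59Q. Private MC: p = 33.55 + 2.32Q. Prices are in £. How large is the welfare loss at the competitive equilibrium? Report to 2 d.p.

Market equilibrium (private): 33.55 + 2.32Q = 230.32 - 1.59Q → Q_m = 50.3248.
Social marginal cost = private MC + MEC = 41.00 + 2.32Q.
Set SMC = demand: 41.00 + 2.32Q = 230.32 - 1.59Q → Q* = 48.4194.
Between Q* and Q_m the wedge SMC − demand runs linearly from 0 to MEC(Q_m), so the loss is a triangle.
DWL = ½ × 1.9054 × 7.4500 = 7.0976.

DWL = £7.10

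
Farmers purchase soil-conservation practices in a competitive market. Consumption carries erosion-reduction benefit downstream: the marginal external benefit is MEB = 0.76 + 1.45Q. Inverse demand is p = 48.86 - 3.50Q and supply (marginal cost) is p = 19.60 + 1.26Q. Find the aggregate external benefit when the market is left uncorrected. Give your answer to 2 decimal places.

Market equilibrium (private): 19.60 + 1.26Q = 48.86 - 3.50Q → Q_m = 6.1471.
Total external benefit = ∫₀^{Q_m} (0.76 + 1.45Q) dQ = 0.76×6.1471 + ½×1.45×6.1471² = 32.0673.

32.07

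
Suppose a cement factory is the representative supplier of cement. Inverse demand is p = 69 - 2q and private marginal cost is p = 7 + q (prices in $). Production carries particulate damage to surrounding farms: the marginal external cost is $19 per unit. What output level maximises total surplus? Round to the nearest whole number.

q* = 14

Social marginal cost = private MC + MEC = 26 + q.
Set SMC = demand: 26 + q = 69 - 2q → q* = 14.3333.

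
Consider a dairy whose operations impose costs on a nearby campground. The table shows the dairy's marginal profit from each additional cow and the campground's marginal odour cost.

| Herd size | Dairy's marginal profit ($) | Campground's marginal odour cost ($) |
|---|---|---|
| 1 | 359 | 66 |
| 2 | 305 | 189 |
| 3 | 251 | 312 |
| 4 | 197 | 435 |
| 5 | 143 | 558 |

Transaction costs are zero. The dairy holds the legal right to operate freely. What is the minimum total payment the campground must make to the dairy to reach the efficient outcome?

Left alone the dairy would choose level 5 (marginal profit stays positive).
Efficient level: k* = 2 (marginal profit ≥ marginal odour cost through 2).
The campground must at least cover the dairy's forgone profit from cutting 5→2: 251 + 197 + 143 = 591.

$591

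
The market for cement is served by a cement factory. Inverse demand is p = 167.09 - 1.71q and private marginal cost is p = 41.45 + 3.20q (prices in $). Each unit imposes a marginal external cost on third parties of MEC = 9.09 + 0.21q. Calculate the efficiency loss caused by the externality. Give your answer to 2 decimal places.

DWL = $20.43

Market equilibrium (private): 41.45 + 3.20q = 167.09 - 1.71q → q_m = 25.5886.
Social marginal cost = private MC + MEC = 50.54 + 3.41q.
Set SMC = demand: 50.54 + 3.41q = 167.09 - 1.71q → q* = 22.7637.
The loss is the area between SMC and demand from q* to q_m; with linear curves that's a triangle of height MEC(q_m).
DWL = ½ × 2.8249 × 14.4636 = 20.4291.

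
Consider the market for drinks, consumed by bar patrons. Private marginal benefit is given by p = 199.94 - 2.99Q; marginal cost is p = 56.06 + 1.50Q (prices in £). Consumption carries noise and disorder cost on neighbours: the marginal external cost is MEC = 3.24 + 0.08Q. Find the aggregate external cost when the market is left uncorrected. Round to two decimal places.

£144.90

Market equilibrium (private): 56.06 + 1.50Q = 199.94 - 2.99Q → Q_m = 32.0445.
Total external cost = ∫₀^{Q_m} (3.24 + 0.08Q) dQ = 3.24×32.0445 + ½×0.08×32.0445² = 144.8982.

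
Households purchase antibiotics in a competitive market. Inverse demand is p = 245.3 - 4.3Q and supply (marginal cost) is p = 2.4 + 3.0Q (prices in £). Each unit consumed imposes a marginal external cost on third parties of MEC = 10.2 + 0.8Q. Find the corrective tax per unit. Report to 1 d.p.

Social marginal benefit = demand − MEC = 235.1 - 5.1Q.
Set SMB = MC: 235.1 - 5.1Q = 2.4 + 3.0Q → Q* = 28.7284.
The Pigouvian tax equals MEC at Q*: 10.2 + 0.8×28.7284 = 33.1827.

tax = £33.2 per unit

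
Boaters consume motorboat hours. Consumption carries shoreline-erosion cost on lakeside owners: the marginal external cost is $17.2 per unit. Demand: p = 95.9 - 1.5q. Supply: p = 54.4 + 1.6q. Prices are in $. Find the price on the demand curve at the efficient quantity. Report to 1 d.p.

Social marginal benefit = demand − MEC = 78.7 - 1.5q.
Set SMB = MC: 78.7 - 1.5q = 54.4 + 1.6q → q* = 7.8387.
Consumer price on the demand curve at q*: 95.9 − 1.5×7.8387 = 84.1420.

P = $84.1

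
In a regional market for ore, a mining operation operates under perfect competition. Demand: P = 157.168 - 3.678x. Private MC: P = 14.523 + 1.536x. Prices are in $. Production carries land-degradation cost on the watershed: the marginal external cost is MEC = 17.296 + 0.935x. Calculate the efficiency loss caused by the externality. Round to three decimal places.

Market equilibrium (private): 14.523 + 1.536x = 157.168 - 3.678x → x_m = 27.3581.
Social marginal cost = private MC + MEC = 31.819 + 2.471x.
Set SMC = demand: 31.819 + 2.471x = 157.168 - 3.678x → x* = 20.3853.
Height of the DWL triangle at x_m is SMC(x_m) − demand(x_m) = MEC(x_m) = 42.8758.
DWL = ½ × 6.9728 × 42.8758 = 149.4822.

DWL = $149.482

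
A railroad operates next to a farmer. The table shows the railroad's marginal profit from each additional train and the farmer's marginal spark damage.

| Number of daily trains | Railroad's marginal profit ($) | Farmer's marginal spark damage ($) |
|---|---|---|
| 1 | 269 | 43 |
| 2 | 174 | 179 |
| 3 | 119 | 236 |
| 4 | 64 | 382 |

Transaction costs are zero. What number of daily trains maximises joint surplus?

Bargaining reaches the level where marginal profit last exceeds marginal spark damage.
That holds through level 1 (269 ≥ 43) but not at 2 (174 < 179).

1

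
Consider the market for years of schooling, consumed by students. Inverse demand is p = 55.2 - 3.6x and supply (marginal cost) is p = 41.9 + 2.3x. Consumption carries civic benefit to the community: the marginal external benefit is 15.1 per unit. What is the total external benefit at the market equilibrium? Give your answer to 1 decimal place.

Market equilibrium (private): 41.9 + 2.3x = 55.2 - 3.6x → x_m = 2.2542.
Total external benefit = MEB × x_m = 15.1 × 2.2542 = 34.0384.

34.0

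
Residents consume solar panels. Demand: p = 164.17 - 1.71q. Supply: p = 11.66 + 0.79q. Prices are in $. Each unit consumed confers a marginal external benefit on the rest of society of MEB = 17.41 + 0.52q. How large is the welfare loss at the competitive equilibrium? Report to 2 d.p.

DWL = $609.59

Market equilibrium (private): 11.66 + 0.79q = 164.17 - 1.71q → q_m = 61.0040.
Social marginal benefit = demand + MEB = 181.58 - 1.19q.
Set SMB = MC: 181.58 - 1.19q = 11.66 + 0.79q → q* = 85.8182.
The welfare-loss triangle has base |q_m − q*| and height MEB(q_m) (the vertical gap between SMB and MC is zero at q* and MEB at q_m).
DWL = ½ × 24.8142 × 49.1321 = 609.5869.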